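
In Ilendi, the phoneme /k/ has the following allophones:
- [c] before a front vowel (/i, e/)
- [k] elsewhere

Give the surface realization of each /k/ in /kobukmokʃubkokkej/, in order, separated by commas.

Occurrence 1 (position 1): no conditioning environment matches → elsewhere allophone [k].
Occurrence 2 (position 5): no conditioning environment matches → elsewhere allophone [k].
Occurrence 3 (position 8): no conditioning environment matches → elsewhere allophone [k].
Occurrence 4 (position 12): no conditioning environment matches → elsewhere allophone [k].
Occurrence 5 (position 14): no conditioning environment matches → elsewhere allophone [k].
Occurrence 6 (position 15): before a front vowel → [c].

[k], [k], [k], [k], [k], [c]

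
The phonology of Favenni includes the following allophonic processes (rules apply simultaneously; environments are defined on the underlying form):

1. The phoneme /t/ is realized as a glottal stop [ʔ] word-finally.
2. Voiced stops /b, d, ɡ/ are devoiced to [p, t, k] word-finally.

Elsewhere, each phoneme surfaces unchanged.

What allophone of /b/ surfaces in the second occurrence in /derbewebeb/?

/b/ (between /e/ and /e/): rule 2 targets it, but not word-finally → unchanged [b].

[b]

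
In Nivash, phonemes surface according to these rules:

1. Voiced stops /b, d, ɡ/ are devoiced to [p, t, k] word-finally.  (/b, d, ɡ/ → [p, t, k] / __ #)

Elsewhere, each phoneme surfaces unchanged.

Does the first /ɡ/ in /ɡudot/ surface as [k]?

/ɡ/ — word-initial; rule 1 does not apply here → [ɡ].
The actual realization is [ɡ], not [k].

No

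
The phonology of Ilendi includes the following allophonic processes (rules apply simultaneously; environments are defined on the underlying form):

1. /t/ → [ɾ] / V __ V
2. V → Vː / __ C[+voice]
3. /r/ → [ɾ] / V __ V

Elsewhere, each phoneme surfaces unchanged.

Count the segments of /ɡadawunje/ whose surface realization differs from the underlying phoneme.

3

Segments that undergo a rule: /a/ → [aː] (rule 2); /a/ → [aː] (rule 2); /u/ → [uː] (rule 2).
All other segments surface unchanged.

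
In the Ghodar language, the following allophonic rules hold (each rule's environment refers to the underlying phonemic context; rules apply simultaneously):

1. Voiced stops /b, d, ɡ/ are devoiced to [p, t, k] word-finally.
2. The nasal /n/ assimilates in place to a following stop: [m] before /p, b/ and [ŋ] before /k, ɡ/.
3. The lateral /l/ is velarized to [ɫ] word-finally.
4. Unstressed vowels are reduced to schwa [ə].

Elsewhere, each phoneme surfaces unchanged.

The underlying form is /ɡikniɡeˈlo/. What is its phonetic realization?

/ɡ/ (word-initial) fails the environment for rule 1, so it stays [ɡ].
Rule 4 applies to /i/ (between /ɡ/ and /k/: in an unstressed syllable) → [ə].
/k/ — not in any rule's target class → [k].
/n/ (between /k/ and /i/) is in the target of rule 2 but the environment (before a labial or velar stop) is not met → [n].
/i/ (between /n/ and /ɡ/): in an unstressed syllable, so rule 4 applies → [ə].
/ɡ/ (between /i/ and /e/): rule 1 targets it, but not word-finally → unchanged [ɡ].
/e/ meets the environment for rule 4 (in an unstressed syllable) → [ə].
/l/ — between /e/ and /o/; rule 3 does not apply here → [l].
/o/ — word-final; rule 4 does not apply here → [o].

[ɡəknəɡəˈlo]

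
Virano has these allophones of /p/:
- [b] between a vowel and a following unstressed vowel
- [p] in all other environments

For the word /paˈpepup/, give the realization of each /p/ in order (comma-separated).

Occurrence 1 (position 1): no conditioning environment matches → elsewhere allophone [p].
Occurrence 2 (position 3): no conditioning environment matches → elsewhere allophone [p].
Occurrence 3 (position 5): between a vowel and a following unstressed vowel → [b].
Occurrence 4 (position 7): no conditioning environment matches → elsewhere allophone [p].

[p], [p], [b], [p]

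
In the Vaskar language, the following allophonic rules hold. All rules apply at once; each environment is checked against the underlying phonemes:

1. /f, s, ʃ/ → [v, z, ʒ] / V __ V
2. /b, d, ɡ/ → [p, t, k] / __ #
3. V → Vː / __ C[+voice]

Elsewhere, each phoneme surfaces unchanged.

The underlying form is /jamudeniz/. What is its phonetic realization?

[jaːmuːdeːniːz]

/j/ (word-initial) is unaffected → [j].
/a/ — between /j/ and /m/, before a voiced consonant — surfaces as [aː] (rule 3).
/m/ — not in any rule's target class → [m].
Rule 3 applies to /u/ (between /m/ and /d/: before a voiced consonant) → [uː].
/d/ — between /u/ and /e/; rule 2 does not apply here → [d].
/e/ (between /d/ and /n/): before a voiced consonant, so rule 3 applies → [eː].
/n/ (between /e/ and /i/) is unaffected → [n].
/i/ (between /n/ and /z/) occurs before a voiced consonant → [iː] by rule 3.
/z/ (word-final): no rule targets it → [z].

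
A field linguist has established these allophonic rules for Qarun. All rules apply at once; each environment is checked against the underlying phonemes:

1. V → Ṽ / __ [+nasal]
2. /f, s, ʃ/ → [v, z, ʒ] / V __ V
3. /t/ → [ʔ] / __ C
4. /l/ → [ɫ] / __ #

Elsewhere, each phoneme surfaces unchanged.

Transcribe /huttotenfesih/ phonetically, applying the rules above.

[huʔtotẽnfezih]

/h/ (word-initial) is unaffected → [h].
/u/ (between /h/ and /t/) is in the target of rule 1 but the environment (before a nasal consonant) is not met → [u].
/t/ — between /u/ and /t/, immediately before a consonant — surfaces as [ʔ] (rule 3).
/t/ (between /t/ and /o/) is in the target of rule 3 but the environment (immediately before a consonant) is not met → [t].
/o/ (between /t/ and /t/) is in the target of rule 1 but the environment (before a nasal consonant) is not met → [o].
/t/ (between /o/ and /e/) is in the target of rule 3 but the environment (immediately before a consonant) is not met → [t].
Rule 1 applies to /e/ (between /t/ and /n/: before a nasal consonant) → [ẽ].
/n/ stays [n].
/f/ — between /n/ and /e/; rule 2 does not apply here → [f].
/e/ (between /f/ and /s/): rule 1 targets it, but not before a nasal consonant → unchanged [e].
/s/ — between /e/ and /i/, between two vowels — surfaces as [z] (rule 2).
/i/ (between /s/ and /h/): rule 1 targets it, but not before a nasal consonant → unchanged [i].
/h/ (word-final): no rule targets it → [h].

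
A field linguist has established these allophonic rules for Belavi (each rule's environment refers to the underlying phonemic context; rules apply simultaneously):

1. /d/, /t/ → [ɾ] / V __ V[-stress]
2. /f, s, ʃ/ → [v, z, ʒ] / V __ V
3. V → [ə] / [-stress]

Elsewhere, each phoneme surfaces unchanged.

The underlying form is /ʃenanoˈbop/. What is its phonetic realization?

[ʃənənəˈbop]

/ʃ/ (word-initial) fails the environment for rule 2, so it stays [ʃ].
/e/ (between /ʃ/ and /n/): in an unstressed syllable, so rule 3 applies → [ə].
/n/ stays [n].
/a/ (between /n/ and /n/): in an unstressed syllable, so rule 3 applies → [ə].
/n/ — not in any rule's target class → [n].
/o/ meets the environment for rule 3 (in an unstressed syllable) → [ə].
/b/ (between /o/ and /o/) is unaffected → [b].
/o/ (between /b/ and /p/) is in the target of rule 3 but the environment (in an unstressed syllable) is not met → [o].
/p/ — not in any rule's target class → [p].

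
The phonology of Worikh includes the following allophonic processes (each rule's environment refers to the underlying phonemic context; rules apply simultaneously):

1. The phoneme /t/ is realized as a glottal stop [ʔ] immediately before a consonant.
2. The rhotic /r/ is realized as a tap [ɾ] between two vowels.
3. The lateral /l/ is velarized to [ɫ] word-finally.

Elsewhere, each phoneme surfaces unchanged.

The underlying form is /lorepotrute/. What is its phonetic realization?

[loɾepoʔrute]

/l/ (word-initial) is in the target of rule 3 but the environment (word-finally) is not met → [l].
/o/ — not in any rule's target class → [o].
/r/ (between /o/ and /e/): between two vowels, so rule 2 applies → [ɾ].
/e/ — not in any rule's target class → [e].
/p/ (between /e/ and /o/): no rule targets it → [p].
/o/ (between /p/ and /t/): no rule targets it → [o].
/t/ (between /o/ and /r/) occurs immediately before a consonant → [ʔ] by rule 1.
/r/ (between /t/ and /u/) fails the environment for rule 2, so it stays [r].
/u/ (between /r/ and /t/): no rule targets it → [u].
/t/ — between /u/ and /e/; rule 1 does not apply here → [t].
/e/ stays [e].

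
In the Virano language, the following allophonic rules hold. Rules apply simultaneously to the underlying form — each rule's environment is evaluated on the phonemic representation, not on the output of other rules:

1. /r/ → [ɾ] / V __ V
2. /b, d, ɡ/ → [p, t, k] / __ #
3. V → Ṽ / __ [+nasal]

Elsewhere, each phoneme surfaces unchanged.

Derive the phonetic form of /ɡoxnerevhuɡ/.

/ɡ/ (word-initial): rule 2 targets it, but not word-finally → unchanged [ɡ].
/o/ — between /ɡ/ and /x/; rule 3 does not apply here → [o].
/e/ (between /n/ and /r/): rule 3 targets it, but not before a nasal consonant → unchanged [e].
/r/ (between /e/ and /e/): between two vowels, so rule 1 applies → [ɾ].
/e/ — between /r/ and /v/; rule 3 does not apply here → [e].
/u/ (between /h/ and /ɡ/) fails the environment for rule 3, so it stays [u].
/ɡ/ (word-final): word-finally, so rule 2 applies → [k].

[ɡoxneɾevhuk]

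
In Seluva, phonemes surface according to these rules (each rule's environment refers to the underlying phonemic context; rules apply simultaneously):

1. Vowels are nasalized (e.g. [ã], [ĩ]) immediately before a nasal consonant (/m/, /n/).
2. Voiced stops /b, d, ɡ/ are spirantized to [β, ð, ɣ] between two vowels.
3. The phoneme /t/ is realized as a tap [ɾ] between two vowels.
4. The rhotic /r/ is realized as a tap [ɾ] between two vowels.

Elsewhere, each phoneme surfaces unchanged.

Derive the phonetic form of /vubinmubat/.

/v/ stays [v].
/u/ (between /v/ and /b/) fails the environment for rule 1, so it stays [u].
/b/ meets the environment for rule 2 (between two vowels) → [β].
/i/ (between /b/ and /n/) occurs before a nasal consonant → [ĩ] by rule 1.
/n/ stays [n].
/m/ stays [m].
/u/ (between /m/ and /b/): rule 1 targets it, but not before a nasal consonant → unchanged [u].
/b/ meets the environment for rule 2 (between two vowels) → [β].
/a/ — between /b/ and /t/; rule 1 does not apply here → [a].
/t/ (word-final) fails the environment for rule 3, so it stays [t].

[vuβĩnmuβat]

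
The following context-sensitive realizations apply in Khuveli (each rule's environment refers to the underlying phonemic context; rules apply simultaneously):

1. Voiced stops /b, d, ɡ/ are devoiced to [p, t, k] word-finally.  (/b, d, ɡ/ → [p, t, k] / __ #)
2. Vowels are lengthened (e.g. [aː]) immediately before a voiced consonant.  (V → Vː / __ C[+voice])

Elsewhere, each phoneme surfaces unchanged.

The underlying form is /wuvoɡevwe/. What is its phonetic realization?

/w/ — not in any rule's target class → [w].
/u/ — between /w/ and /v/, before a voiced consonant — surfaces as [uː] (rule 2).
/v/ — not in any rule's target class → [v].
/o/ — between /v/ and /ɡ/, before a voiced consonant — surfaces as [oː] (rule 2).
/ɡ/ (between /o/ and /e/) is in the target of rule 1 but the environment (word-finally) is not met → [ɡ].
/e/ (between /ɡ/ and /v/) occurs before a voiced consonant → [eː] by rule 2.
/v/ stays [v].
/w/ (between /v/ and /e/) is unaffected → [w].
/e/ (word-final) is in the target of rule 2 but the environment (before a voiced consonant) is not met → [e].

[wuːvoːɡeːvwe]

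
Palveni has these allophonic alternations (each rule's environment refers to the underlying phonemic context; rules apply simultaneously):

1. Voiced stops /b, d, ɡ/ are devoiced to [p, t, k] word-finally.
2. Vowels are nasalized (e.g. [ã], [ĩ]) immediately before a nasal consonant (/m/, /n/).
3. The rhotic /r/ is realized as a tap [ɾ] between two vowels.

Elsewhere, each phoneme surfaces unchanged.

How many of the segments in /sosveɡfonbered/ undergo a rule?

Segments that undergo a rule: /o/ → [õ] (rule 2); /r/ → [ɾ] (rule 3); /d/ → [t] (rule 1).
All other segments surface unchanged.

3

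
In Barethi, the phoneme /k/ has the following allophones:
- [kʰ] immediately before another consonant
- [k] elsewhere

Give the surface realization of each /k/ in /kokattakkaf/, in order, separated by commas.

Occurrence 1 (position 1): no conditioning environment matches → elsewhere allophone [k].
Occurrence 2 (position 3): no conditioning environment matches → elsewhere allophone [k].
Occurrence 3 (position 8): immediately before another consonant → [kʰ].
Occurrence 4 (position 9): no conditioning environment matches → elsewhere allophone [k].

[k], [k], [kʰ], [k]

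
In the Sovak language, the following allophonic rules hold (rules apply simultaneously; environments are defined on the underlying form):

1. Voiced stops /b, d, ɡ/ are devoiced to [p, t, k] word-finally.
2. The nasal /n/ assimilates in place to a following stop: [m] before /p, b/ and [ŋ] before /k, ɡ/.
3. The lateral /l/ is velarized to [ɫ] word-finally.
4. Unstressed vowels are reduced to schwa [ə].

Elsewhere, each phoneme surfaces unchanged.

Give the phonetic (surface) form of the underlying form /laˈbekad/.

[ləˈbekət]

/l/ — word-initial; rule 3 does not apply here → [l].
/a/ (between /l/ and /b/) occurs in an unstressed syllable → [ə] by rule 4.
/b/ (between /a/ and /e/) fails the environment for rule 1, so it stays [b].
/e/ (between /b/ and /k/): rule 4 targets it, but not in an unstressed syllable → unchanged [e].
/k/ stays [k].
/a/ (between /k/ and /d/) occurs in an unstressed syllable → [ə] by rule 4.
/d/ (word-final) occurs word-finally → [t] by rule 1.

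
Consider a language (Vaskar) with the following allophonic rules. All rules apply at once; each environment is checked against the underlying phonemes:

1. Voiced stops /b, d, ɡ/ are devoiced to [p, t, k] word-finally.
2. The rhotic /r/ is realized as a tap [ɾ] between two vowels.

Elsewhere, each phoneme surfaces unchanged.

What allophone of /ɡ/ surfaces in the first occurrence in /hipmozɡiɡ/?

[ɡ]

/ɡ/ (between /z/ and /i/) is in the target of rule 1 but the environment (word-finally) is not met → [ɡ].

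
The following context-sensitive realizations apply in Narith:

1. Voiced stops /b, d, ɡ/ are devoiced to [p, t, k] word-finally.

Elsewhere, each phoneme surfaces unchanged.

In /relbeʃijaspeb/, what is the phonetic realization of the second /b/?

[p]

/b/ (word-final) occurs word-finally → [p] by rule 1.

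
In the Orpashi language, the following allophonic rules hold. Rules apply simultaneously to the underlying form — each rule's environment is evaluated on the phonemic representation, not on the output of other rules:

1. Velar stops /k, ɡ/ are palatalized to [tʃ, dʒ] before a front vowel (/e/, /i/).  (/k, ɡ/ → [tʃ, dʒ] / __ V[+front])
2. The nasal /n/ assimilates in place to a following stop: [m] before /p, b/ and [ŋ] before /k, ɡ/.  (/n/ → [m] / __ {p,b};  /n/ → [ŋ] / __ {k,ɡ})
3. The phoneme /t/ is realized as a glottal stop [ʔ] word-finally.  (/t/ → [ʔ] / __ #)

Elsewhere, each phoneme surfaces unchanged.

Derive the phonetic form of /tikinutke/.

[titʃinuttʃe]

/t/ — word-initial; rule 3 does not apply here → [t].
/k/ (between /i/ and /i/) occurs before a front vowel → [tʃ] by rule 1.
/n/ — between /i/ and /u/; rule 2 does not apply here → [n].
/t/ (between /u/ and /k/) is in the target of rule 3 but the environment (word-finally) is not met → [t].
/k/ — between /t/ and /e/, before a front vowel — surfaces as [tʃ] (rule 1).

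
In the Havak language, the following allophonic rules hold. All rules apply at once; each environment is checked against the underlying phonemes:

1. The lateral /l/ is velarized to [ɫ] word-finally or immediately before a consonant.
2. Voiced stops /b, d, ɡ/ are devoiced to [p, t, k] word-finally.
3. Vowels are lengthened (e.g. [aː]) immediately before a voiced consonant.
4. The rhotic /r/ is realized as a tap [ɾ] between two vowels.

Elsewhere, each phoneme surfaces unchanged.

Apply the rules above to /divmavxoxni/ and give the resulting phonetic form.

/d/ (word-initial): rule 2 targets it, but not word-finally → unchanged [d].
/i/ (between /d/ and /v/): before a voiced consonant, so rule 3 applies → [iː].
/a/ — between /m/ and /v/, before a voiced consonant — surfaces as [aː] (rule 3).
/o/ (between /x/ and /x/) is in the target of rule 3 but the environment (before a voiced consonant) is not met → [o].
/i/ (word-final): rule 3 targets it, but not before a voiced consonant → unchanged [i].

[diːvmaːvxoxni]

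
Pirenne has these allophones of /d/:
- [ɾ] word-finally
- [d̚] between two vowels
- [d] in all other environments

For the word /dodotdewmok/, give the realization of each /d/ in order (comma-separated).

Occurrence 1 (position 1): no conditioning environment matches → elsewhere allophone [d].
Occurrence 2 (position 3): between two vowels → [d̚].
Occurrence 3 (position 6): no conditioning environment matches → elsewhere allophone [d].

[d], [d̚], [d]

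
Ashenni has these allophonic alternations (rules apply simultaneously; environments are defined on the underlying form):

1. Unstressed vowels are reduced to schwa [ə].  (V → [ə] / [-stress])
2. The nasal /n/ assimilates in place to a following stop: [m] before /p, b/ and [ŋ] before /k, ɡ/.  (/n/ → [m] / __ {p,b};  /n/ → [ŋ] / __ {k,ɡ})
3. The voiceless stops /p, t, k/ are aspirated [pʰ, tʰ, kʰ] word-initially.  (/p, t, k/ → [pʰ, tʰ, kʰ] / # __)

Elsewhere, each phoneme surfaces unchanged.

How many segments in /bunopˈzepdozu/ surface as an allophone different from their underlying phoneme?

4

Segments that undergo a rule: /u/ → [ə] (rule 1); /o/ → [ə] (rule 1); /o/ → [ə] (rule 1); /u/ → [ə] (rule 1).
All other segments surface unchanged.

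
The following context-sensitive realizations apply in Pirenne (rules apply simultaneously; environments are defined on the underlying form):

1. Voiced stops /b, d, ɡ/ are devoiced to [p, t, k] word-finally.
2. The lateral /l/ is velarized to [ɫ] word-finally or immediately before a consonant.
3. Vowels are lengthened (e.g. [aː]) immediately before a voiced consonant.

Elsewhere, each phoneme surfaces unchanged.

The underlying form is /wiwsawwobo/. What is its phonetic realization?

[wiːwsaːwwoːbo]

/w/ stays [w].
/i/ — between /w/ and /w/, before a voiced consonant — surfaces as [iː] (rule 3).
/w/ (between /i/ and /s/) is unaffected → [w].
/s/ (between /w/ and /a/): no rule targets it → [s].
/a/ (between /s/ and /w/) occurs before a voiced consonant → [aː] by rule 3.
/w/ stays [w].
/w/ (between /w/ and /o/) is unaffected → [w].
Rule 3 applies to /o/ (between /w/ and /b/: before a voiced consonant) → [oː].
/b/ (between /o/ and /o/): rule 1 targets it, but not word-finally → unchanged [b].
/o/ (word-final) fails the environment for rule 3, so it stays [o].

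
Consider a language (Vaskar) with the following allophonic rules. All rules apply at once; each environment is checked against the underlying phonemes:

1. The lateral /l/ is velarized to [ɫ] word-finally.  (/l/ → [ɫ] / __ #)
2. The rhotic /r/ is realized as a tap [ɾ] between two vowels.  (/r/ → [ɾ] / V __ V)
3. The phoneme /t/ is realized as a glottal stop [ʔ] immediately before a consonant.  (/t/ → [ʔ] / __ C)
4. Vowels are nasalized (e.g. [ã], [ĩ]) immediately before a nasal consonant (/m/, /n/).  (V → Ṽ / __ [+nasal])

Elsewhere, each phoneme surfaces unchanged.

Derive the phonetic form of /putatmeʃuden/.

[putaʔmeʃudẽn]

/u/ (between /p/ and /t/) fails the environment for rule 4, so it stays [u].
/t/ (between /u/ and /a/): rule 3 targets it, but not immediately before a consonant → unchanged [t].
/a/ — between /t/ and /t/; rule 4 does not apply here → [a].
/t/ (between /a/ and /m/): immediately before a consonant, so rule 3 applies → [ʔ].
/e/ (between /m/ and /ʃ/) fails the environment for rule 4, so it stays [e].
/u/ (between /ʃ/ and /d/) is in the target of rule 4 but the environment (before a nasal consonant) is not met → [u].
Rule 4 applies to /e/ (between /d/ and /n/: before a nasal consonant) → [ẽ].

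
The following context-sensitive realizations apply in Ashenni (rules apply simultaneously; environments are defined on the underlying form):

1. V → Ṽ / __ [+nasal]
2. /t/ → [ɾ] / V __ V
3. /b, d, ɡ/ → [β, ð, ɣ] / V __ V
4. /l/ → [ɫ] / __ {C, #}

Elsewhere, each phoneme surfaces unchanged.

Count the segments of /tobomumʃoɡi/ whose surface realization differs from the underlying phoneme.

4

Segments that undergo a rule: /b/ → [β] (rule 3); /o/ → [õ] (rule 1); /u/ → [ũ] (rule 1); /ɡ/ → [ɣ] (rule 3).
All other segments surface unchanged.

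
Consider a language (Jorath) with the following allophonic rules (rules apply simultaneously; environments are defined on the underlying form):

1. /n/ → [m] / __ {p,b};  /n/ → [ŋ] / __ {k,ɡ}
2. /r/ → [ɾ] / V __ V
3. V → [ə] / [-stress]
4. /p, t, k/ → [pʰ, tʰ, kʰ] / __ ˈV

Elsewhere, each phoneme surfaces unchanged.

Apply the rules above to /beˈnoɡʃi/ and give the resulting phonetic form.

[bəˈnoɡʃə]

/b/ (word-initial): no rule targets it → [b].
/e/ (between /b/ and /n/) occurs in an unstressed syllable → [ə] by rule 3.
/n/ — between /e/ and /o/; rule 1 does not apply here → [n].
/o/ (between /n/ and /ɡ/): rule 3 targets it, but not in an unstressed syllable → unchanged [o].
/ɡ/ — not in any rule's target class → [ɡ].
/ʃ/ (between /ɡ/ and /i/): no rule targets it → [ʃ].
/i/ (word-final) occurs in an unstressed syllable → [ə] by rule 3.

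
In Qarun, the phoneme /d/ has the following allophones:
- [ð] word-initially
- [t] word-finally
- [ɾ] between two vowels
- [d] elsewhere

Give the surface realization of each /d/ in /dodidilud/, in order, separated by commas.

[ð], [ɾ], [ɾ], [t]

Occurrence 1 (position 1): word-initially → [ð].
Occurrence 2 (position 3): between two vowels → [ɾ].
Occurrence 3 (position 5): between two vowels → [ɾ].
Occurrence 4 (position 9): word-finally → [t].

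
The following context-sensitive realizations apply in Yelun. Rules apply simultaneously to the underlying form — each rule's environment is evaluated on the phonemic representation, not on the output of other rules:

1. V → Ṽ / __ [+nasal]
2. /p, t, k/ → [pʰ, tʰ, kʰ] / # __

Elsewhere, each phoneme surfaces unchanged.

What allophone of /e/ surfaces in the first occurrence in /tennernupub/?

[ẽ]

/e/ (between /t/ and /n/) occurs before a nasal consonant → [ẽ] by rule 1.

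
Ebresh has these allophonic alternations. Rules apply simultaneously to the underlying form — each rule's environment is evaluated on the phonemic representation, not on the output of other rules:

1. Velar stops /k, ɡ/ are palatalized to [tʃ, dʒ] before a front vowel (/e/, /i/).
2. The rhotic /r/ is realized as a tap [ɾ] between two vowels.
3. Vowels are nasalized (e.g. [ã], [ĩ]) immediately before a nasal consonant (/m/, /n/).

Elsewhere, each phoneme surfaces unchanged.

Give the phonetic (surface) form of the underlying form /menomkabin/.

/m/ stays [m].
/e/ (between /m/ and /n/) occurs before a nasal consonant → [ẽ] by rule 3.
/n/ stays [n].
Rule 3 applies to /o/ (between /n/ and /m/: before a nasal consonant) → [õ].
/m/ — not in any rule's target class → [m].
/k/ — between /m/ and /a/; rule 1 does not apply here → [k].
/a/ (between /k/ and /b/): rule 3 targets it, but not before a nasal consonant → unchanged [a].
/b/ (between /a/ and /i/): no rule targets it → [b].
/i/ (between /b/ and /n/): before a nasal consonant, so rule 3 applies → [ĩ].
/n/ stays [n].

[mẽnõmkabĩn]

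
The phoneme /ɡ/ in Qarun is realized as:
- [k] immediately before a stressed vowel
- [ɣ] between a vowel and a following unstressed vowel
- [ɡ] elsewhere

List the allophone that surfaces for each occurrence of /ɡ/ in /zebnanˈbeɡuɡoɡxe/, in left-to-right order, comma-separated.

Occurrence 1 (position 9): between a vowel and a following unstressed vowel → [ɣ].
Occurrence 2 (position 11): between a vowel and a following unstressed vowel → [ɣ].
Occurrence 3 (position 13): no conditioning environment matches → elsewhere allophone [ɡ].

[ɣ], [ɣ], [ɡ]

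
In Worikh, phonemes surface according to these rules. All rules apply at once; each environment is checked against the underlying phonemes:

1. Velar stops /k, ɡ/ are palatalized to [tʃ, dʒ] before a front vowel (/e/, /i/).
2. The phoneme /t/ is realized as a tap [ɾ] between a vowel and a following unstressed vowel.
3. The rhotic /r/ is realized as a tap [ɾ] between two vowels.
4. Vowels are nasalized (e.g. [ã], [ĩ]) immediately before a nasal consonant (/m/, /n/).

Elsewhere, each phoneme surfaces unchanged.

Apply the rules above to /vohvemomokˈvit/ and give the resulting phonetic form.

/v/ — not in any rule's target class → [v].
/o/ (between /v/ and /h/): rule 4 targets it, but not before a nasal consonant → unchanged [o].
/h/ stays [h].
/v/ (between /h/ and /e/) is unaffected → [v].
/e/ (between /v/ and /m/): before a nasal consonant, so rule 4 applies → [ẽ].
/m/ (between /e/ and /o/): no rule targets it → [m].
/o/ (between /m/ and /m/): before a nasal consonant, so rule 4 applies → [õ].
/m/ (between /o/ and /o/) is unaffected → [m].
/o/ (between /m/ and /k/): rule 4 targets it, but not before a nasal consonant → unchanged [o].
/k/ (between /o/ and /v/) fails the environment for rule 1, so it stays [k].
/v/ (between /k/ and /i/) is unaffected → [v].
/i/ (between /v/ and /t/): rule 4 targets it, but not before a nasal consonant → unchanged [i].
/t/ (word-final): rule 2 targets it, but not between a vowel and a following unstressed vowel → unchanged [t].

[vohvẽmõmokˈvit]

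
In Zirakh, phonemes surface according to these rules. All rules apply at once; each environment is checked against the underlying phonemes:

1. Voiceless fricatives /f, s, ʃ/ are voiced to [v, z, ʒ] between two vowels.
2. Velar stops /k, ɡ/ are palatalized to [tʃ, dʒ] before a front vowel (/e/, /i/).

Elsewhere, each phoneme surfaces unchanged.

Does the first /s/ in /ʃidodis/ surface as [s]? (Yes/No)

/s/ (word-final) fails the environment for rule 1, so it stays [s].
The actual realization is [s], which matches [s].

Yes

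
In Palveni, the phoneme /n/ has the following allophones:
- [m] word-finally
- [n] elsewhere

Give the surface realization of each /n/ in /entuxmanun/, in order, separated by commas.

[n], [n], [m]

Occurrence 1 (position 2): no conditioning environment matches → elsewhere allophone [n].
Occurrence 2 (position 8): no conditioning environment matches → elsewhere allophone [n].
Occurrence 3 (position 10): word-finally → [m].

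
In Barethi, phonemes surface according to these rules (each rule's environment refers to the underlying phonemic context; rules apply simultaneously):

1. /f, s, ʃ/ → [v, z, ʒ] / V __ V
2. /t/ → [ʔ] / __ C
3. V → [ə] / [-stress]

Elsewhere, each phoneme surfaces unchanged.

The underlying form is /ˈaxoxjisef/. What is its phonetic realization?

[ˈaxəxjəzəf]

/a/ (word-initial) fails the environment for rule 3, so it stays [a].
/x/ stays [x].
/o/ meets the environment for rule 3 (in an unstressed syllable) → [ə].
/x/ — not in any rule's target class → [x].
/j/ stays [j].
Rule 3 applies to /i/ (between /j/ and /s/: in an unstressed syllable) → [ə].
Rule 1 applies to /s/ (between /i/ and /e/: between two vowels) → [z].
Rule 3 applies to /e/ (between /s/ and /f/: in an unstressed syllable) → [ə].
/f/ (word-final) is in the target of rule 1 but the environment (between two vowels) is not met → [f].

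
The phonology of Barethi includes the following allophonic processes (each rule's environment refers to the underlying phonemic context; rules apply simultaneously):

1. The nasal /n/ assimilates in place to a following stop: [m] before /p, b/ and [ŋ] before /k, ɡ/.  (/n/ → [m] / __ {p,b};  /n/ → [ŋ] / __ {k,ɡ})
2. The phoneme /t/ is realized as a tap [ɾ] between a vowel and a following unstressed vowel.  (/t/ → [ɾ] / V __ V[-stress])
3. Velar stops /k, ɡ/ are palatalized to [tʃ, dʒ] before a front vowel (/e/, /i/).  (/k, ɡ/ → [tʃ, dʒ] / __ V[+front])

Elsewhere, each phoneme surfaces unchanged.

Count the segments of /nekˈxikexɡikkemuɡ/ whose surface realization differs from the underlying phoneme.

3

Segments that undergo a rule: /k/ → [tʃ] (rule 3); /ɡ/ → [dʒ] (rule 3); /k/ → [tʃ] (rule 3).
All other segments surface unchanged.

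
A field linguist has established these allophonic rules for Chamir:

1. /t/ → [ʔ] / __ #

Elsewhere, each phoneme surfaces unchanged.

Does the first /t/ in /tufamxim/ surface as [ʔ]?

No

/t/ (word-initial) fails the environment for rule 1, so it stays [t].
The actual realization is [t], not [ʔ].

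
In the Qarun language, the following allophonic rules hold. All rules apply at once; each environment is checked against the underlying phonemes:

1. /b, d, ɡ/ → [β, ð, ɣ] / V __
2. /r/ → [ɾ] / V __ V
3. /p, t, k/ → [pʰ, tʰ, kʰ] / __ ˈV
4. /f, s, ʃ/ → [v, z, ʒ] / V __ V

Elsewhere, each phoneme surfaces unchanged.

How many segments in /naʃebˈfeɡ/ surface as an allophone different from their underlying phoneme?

Segments that undergo a rule: /ʃ/ → [ʒ] (rule 4); /b/ → [β] (rule 1); /ɡ/ → [ɣ] (rule 1).
All other segments surface unchanged.

3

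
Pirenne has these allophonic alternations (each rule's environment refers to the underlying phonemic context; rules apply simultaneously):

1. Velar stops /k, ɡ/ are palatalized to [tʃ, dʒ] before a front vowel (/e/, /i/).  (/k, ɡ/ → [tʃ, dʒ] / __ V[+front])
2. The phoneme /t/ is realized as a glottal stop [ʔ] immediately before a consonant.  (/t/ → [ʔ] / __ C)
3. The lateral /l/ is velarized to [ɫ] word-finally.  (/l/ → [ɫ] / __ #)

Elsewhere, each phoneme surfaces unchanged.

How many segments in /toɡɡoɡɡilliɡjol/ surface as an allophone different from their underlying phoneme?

Segments that undergo a rule: /ɡ/ → [dʒ] (rule 1); /l/ → [ɫ] (rule 3).
All other segments surface unchanged.

2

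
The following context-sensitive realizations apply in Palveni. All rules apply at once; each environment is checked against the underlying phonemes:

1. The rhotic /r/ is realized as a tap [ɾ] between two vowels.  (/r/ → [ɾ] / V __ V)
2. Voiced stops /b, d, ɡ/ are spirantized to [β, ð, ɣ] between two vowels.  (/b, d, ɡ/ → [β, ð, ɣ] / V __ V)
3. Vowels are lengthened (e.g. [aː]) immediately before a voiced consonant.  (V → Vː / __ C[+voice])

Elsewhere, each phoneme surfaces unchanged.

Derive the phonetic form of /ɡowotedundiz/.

/ɡ/ — word-initial; rule 2 does not apply here → [ɡ].
Rule 3 applies to /o/ (between /ɡ/ and /w/: before a voiced consonant) → [oː].
/o/ — between /w/ and /t/; rule 3 does not apply here → [o].
Rule 3 applies to /e/ (between /t/ and /d/: before a voiced consonant) → [eː].
/d/ meets the environment for rule 2 (between two vowels) → [ð].
/u/ (between /d/ and /n/) occurs before a voiced consonant → [uː] by rule 3.
/d/ (between /n/ and /i/): rule 2 targets it, but not between two vowels → unchanged [d].
/i/ meets the environment for rule 3 (before a voiced consonant) → [iː].

[ɡoːwoteːðuːndiːz]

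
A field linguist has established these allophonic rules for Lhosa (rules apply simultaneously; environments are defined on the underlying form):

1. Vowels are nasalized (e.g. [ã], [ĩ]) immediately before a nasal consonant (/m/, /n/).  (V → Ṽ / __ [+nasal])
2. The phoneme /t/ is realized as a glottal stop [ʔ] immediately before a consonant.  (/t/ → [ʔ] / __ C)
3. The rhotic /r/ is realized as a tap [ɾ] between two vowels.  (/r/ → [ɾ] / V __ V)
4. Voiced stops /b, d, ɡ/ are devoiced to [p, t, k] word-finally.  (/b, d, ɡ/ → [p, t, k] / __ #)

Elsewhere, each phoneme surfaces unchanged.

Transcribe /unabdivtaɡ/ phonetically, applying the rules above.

Rule 1 applies to /u/ (word-initial: before a nasal consonant) → [ũ].
/n/ (between /u/ and /a/): no rule targets it → [n].
/a/ (between /n/ and /b/) fails the environment for rule 1, so it stays [a].
/b/ (between /a/ and /d/): rule 4 targets it, but not word-finally → unchanged [b].
/d/ (between /b/ and /i/): rule 4 targets it, but not word-finally → unchanged [d].
/i/ (between /d/ and /v/) fails the environment for rule 1, so it stays [i].
/v/ (between /i/ and /t/): no rule targets it → [v].
/t/ — between /v/ and /a/; rule 2 does not apply here → [t].
/a/ (between /t/ and /ɡ/) is in the target of rule 1 but the environment (before a nasal consonant) is not met → [a].
/ɡ/ meets the environment for rule 4 (word-finally) → [k].

[ũnabdivtak]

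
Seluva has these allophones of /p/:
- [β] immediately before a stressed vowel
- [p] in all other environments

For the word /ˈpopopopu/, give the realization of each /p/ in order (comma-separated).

Occurrence 1 (position 1): immediately before a stressed vowel → [β].
Occurrence 2 (position 3): no conditioning environment matches → elsewhere allophone [p].
Occurrence 3 (position 5): no conditioning environment matches → elsewhere allophone [p].
Occurrence 4 (position 7): no conditioning environment matches → elsewhere allophone [p].

[β], [p], [p], [p]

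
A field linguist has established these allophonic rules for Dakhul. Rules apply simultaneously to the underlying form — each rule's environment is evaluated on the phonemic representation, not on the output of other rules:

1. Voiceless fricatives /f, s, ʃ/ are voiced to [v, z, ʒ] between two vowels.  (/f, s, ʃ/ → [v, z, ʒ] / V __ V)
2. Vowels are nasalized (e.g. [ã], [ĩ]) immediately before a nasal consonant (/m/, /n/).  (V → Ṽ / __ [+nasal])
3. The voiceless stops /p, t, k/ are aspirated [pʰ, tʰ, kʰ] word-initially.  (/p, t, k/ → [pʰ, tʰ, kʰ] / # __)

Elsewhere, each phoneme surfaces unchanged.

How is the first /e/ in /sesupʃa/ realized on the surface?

[e]

/e/ (between /s/ and /s/) fails the environment for rule 2, so it stays [e].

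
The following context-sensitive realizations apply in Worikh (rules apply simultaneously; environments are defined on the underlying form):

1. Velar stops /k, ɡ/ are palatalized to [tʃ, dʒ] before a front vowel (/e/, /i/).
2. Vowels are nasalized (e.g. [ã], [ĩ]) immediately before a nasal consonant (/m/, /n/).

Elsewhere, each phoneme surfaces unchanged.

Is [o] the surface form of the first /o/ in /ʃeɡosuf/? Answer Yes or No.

Yes

/o/ — between /ɡ/ and /s/; rule 2 does not apply here → [o].
The actual realization is [o], which matches [o].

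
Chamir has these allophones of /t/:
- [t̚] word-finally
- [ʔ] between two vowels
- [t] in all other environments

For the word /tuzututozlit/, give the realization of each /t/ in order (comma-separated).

[t], [ʔ], [ʔ], [t̚]

Occurrence 1 (position 1): no conditioning environment matches → elsewhere allophone [t].
Occurrence 2 (position 5): between two vowels → [ʔ].
Occurrence 3 (position 7): between two vowels → [ʔ].
Occurrence 4 (position 12): word-finally → [t̚].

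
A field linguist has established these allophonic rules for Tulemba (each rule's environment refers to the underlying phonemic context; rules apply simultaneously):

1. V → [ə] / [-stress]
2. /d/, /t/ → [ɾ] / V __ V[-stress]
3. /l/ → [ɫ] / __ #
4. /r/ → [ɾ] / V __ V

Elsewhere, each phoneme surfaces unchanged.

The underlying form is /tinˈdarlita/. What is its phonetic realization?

/t/ (word-initial) fails the environment for rule 2, so it stays [t].
/i/ (between /t/ and /n/): in an unstressed syllable, so rule 1 applies → [ə].
/n/ (between /i/ and /d/) is unaffected → [n].
/d/ — between /n/ and /a/; rule 2 does not apply here → [d].
/a/ (between /d/ and /r/): rule 1 targets it, but not in an unstressed syllable → unchanged [a].
/r/ (between /a/ and /l/) is in the target of rule 4 but the environment (between two vowels) is not met → [r].
/l/ — between /r/ and /i/; rule 3 does not apply here → [l].
/i/ meets the environment for rule 1 (in an unstressed syllable) → [ə].
/t/ meets the environment for rule 2 (between a vowel and a following unstressed vowel) → [ɾ].
/a/ (word-final): in an unstressed syllable, so rule 1 applies → [ə].

[tənˈdarləɾə]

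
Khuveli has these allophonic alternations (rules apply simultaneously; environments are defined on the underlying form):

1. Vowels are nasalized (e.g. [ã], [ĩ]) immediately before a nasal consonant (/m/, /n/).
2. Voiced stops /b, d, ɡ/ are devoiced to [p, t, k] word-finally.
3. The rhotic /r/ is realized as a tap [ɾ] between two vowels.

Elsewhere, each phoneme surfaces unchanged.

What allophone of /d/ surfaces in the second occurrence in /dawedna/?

[d]

/d/ — between /e/ and /n/; rule 2 does not apply here → [d].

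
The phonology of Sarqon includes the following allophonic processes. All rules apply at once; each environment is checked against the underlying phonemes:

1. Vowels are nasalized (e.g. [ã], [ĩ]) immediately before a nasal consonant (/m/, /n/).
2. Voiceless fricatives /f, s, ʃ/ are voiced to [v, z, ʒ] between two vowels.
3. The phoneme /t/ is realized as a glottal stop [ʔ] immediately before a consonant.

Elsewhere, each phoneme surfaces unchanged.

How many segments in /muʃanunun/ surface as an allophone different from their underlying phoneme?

Segments that undergo a rule: /ʃ/ → [ʒ] (rule 2); /a/ → [ã] (rule 1); /u/ → [ũ] (rule 1); /u/ → [ũ] (rule 1).
All other segments surface unchanged.

4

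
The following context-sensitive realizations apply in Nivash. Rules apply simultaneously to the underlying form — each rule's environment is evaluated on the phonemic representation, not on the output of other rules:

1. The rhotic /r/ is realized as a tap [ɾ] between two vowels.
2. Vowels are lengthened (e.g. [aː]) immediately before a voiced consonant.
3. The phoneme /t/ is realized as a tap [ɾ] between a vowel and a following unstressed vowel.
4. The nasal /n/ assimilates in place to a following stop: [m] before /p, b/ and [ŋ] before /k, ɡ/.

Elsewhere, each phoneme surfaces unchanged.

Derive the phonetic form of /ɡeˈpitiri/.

[ɡeˈpiɾiːɾi]

/ɡ/ — not in any rule's target class → [ɡ].
/e/ — between /ɡ/ and /p/; rule 2 does not apply here → [e].
/p/ (between /e/ and /i/): no rule targets it → [p].
/i/ (between /p/ and /t/) is in the target of rule 2 but the environment (before a voiced consonant) is not met → [i].
/t/ meets the environment for rule 3 (between a vowel and a following unstressed vowel) → [ɾ].
/i/ (between /t/ and /r/): before a voiced consonant, so rule 2 applies → [iː].
/r/ (between /i/ and /i/): between two vowels, so rule 1 applies → [ɾ].
/i/ (word-final) fails the environment for rule 2, so it stays [i].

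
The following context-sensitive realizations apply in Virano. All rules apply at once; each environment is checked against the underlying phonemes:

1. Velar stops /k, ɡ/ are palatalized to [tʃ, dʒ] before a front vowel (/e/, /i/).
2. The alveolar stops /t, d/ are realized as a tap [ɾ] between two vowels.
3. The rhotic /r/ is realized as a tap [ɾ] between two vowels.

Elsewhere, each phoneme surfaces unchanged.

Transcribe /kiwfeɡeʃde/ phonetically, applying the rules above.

[tʃiwfedʒeʃde]

Rule 1 applies to /k/ (word-initial: before a front vowel) → [tʃ].
/i/ — not in any rule's target class → [i].
/w/ — not in any rule's target class → [w].
/f/ (between /w/ and /e/) is unaffected → [f].
/e/ — not in any rule's target class → [e].
/ɡ/ meets the environment for rule 1 (before a front vowel) → [dʒ].
/e/ — not in any rule's target class → [e].
/ʃ/ stays [ʃ].
/d/ — between /ʃ/ and /e/; rule 2 does not apply here → [d].
/e/ (word-final): no rule targets it → [e].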